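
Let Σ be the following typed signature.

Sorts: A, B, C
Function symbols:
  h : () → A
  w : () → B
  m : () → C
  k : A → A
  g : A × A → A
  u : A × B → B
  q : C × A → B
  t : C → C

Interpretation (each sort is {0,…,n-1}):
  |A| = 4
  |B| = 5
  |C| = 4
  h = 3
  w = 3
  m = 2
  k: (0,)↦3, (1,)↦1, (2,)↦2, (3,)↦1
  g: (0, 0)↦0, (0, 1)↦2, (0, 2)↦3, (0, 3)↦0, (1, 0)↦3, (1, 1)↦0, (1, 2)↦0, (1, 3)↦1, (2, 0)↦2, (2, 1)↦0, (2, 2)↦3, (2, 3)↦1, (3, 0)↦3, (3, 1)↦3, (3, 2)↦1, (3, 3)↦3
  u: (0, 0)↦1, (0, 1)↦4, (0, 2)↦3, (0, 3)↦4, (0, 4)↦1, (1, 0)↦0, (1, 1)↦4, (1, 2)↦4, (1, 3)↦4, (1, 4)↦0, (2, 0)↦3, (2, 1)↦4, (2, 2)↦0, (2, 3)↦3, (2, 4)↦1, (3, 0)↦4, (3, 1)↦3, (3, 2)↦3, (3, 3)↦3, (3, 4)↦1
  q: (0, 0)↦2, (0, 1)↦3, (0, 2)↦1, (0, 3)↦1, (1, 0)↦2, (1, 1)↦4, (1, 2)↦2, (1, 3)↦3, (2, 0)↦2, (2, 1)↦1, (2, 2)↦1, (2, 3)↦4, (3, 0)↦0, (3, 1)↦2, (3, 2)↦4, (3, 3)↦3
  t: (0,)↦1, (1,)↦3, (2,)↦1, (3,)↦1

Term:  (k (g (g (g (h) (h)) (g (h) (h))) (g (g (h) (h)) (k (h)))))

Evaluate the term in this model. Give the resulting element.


value = 1

  h = 3
  h = 3
  (g (h) (h)) = g(3, 3) = 3
  h = 3
  h = 3
  (g (h) (h)) = g(3, 3) = 3
  (g (g (h) (h)) (g (h) (h))) = g(3, 3) = 3
  h = 3
  h = 3
  (g (h) (h)) = g(3, 3) = 3
  h = 3
  (k (h)) = k(3,) = 1
  (g (g (h) (h)) (k (h))) = g(3, 1) = 3
  (g (g (g (h) (h)) (g (h) (h))) (g (g (h) (h)) (k (h)))) = g(3, 3) = 3
  (k (g (g (g (h) (h)) (g (h) (h))) (g (g (h) (h)) (k (h))))) = k(3,) = 1


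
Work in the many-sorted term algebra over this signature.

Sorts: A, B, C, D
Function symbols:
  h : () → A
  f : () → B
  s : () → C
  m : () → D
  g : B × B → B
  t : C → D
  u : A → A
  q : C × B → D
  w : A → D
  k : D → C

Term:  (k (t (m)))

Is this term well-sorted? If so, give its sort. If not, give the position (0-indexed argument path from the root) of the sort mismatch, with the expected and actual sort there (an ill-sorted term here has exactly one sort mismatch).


    (m) : D
  (t (m)) : ✗ arg 0 at [0, 0] has sort D, expected C

ill-sorted at position [0, 0]: expected C, got D


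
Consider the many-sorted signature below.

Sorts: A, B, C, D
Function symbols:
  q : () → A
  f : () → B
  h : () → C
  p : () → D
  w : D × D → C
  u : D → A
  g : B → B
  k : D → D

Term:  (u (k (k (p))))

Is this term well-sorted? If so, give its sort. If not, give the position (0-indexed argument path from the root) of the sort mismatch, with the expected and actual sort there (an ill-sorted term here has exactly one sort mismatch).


well-sorted; sort = A

      (p) : D
    (k (p)) : D
  (k (k (p))) : D
(u (k (k (p)))) : A


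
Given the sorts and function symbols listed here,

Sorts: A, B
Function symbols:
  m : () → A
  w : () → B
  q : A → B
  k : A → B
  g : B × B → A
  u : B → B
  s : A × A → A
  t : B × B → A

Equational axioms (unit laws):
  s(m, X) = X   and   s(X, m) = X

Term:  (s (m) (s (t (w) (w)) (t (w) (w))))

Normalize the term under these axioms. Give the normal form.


1. (s (m) (s (t (w) (w)) (t (w) (w))))  →  (s (t (w) (w)) (t (w) (w)))

normal form = (s (t (w) (w)) (t (w) (w)))


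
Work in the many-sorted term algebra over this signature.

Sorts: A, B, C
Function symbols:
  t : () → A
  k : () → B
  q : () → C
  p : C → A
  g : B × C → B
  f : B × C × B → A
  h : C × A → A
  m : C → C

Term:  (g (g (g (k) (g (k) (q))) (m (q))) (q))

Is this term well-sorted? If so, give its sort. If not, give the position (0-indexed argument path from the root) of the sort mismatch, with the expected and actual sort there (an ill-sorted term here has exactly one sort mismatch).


      (k) : B
        (k) : B
        (q) : C
      (g (k) (q)) : B
    (g (k) (g (k) (q))) : ✗ arg 1 at [0, 0, 1] has sort B, expected C
      (q) : C
    (m (q)) : C
  (q) : C

ill-sorted at position [0, 0, 1]: expected C, got B


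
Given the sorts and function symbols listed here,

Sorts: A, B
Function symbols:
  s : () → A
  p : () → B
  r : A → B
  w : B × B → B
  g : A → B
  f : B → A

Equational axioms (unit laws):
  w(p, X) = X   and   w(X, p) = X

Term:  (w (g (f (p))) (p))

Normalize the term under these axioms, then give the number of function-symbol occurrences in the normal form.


1. (w (g (f (p))) (p))  →  (g (f (p)))
normal form: (g (f (p)))

size = 3


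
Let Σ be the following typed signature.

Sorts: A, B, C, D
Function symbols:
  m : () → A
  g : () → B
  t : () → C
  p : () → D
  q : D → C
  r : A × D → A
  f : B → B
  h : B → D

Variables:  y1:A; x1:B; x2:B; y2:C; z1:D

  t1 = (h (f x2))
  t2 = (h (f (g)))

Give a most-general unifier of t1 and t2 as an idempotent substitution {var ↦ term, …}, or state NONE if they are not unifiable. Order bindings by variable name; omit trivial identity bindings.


{x2 ↦ (g)}


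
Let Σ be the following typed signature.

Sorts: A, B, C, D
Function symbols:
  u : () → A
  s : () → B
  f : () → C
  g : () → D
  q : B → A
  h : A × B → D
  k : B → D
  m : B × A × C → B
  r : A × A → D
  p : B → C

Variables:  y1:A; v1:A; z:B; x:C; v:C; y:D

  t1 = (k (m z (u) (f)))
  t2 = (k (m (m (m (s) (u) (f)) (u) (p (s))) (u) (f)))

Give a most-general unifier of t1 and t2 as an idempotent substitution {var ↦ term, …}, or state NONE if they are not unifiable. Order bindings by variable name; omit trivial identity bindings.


{z ↦ (m (m (s) (u) (f)) (u) (p (s)))}


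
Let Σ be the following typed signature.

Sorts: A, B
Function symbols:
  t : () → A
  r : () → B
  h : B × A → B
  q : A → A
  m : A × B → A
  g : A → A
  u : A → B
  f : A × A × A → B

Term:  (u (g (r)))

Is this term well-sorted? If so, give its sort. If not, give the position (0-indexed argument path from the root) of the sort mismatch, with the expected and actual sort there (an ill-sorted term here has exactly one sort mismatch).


ill-sorted at position [0, 0]: expected A, got B

    (r) : B
  (g (r)) : ✗ arg 0 at [0, 0] has sort B, expected A


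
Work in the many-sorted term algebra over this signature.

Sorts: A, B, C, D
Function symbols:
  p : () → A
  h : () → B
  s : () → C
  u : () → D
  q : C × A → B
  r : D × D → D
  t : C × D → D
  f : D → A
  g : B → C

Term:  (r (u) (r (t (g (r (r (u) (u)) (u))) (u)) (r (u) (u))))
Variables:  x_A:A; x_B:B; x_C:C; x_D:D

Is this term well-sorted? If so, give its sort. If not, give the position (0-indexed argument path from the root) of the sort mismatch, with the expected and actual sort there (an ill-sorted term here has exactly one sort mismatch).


ill-sorted at position [1, 0, 0, 0]: expected B, got D

  (u) : D
            (u) : D
            (u) : D
          (r (u) (u)) : D
          (u) : D
        (r (r (u) (u)) (u)) : D
      (g (r (r (u) (u)) (u))) : ✗ arg 0 at [1, 0, 0, 0] has sort D, expected B
      (u) : D
      (u) : D
      (u) : D
    (r (u) (u)) : D


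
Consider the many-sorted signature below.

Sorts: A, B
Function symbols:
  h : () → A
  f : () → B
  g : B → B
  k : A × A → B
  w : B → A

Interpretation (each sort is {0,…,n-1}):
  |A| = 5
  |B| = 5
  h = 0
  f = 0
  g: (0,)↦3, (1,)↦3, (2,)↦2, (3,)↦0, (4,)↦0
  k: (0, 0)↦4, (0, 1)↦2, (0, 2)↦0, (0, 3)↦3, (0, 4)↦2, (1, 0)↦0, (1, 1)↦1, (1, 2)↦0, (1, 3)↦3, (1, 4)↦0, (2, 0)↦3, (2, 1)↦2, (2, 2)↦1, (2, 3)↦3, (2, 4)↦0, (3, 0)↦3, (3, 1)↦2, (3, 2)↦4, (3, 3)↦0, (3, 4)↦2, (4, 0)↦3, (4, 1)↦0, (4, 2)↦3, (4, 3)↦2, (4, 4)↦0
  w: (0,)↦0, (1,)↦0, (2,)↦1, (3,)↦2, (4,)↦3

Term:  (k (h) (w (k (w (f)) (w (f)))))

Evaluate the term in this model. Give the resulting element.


  h = 0
  f = 0
  (w (f)) = w(0,) = 0
  f = 0
  (w (f)) = w(0,) = 0
  (k (w (f)) (w (f))) = k(0, 0) = 4
  (w (k (w (f)) (w (f)))) = w(4,) = 3
  (k (h) (w (k (w (f)) (w (f))))) = k(0, 3) = 3

value = 3


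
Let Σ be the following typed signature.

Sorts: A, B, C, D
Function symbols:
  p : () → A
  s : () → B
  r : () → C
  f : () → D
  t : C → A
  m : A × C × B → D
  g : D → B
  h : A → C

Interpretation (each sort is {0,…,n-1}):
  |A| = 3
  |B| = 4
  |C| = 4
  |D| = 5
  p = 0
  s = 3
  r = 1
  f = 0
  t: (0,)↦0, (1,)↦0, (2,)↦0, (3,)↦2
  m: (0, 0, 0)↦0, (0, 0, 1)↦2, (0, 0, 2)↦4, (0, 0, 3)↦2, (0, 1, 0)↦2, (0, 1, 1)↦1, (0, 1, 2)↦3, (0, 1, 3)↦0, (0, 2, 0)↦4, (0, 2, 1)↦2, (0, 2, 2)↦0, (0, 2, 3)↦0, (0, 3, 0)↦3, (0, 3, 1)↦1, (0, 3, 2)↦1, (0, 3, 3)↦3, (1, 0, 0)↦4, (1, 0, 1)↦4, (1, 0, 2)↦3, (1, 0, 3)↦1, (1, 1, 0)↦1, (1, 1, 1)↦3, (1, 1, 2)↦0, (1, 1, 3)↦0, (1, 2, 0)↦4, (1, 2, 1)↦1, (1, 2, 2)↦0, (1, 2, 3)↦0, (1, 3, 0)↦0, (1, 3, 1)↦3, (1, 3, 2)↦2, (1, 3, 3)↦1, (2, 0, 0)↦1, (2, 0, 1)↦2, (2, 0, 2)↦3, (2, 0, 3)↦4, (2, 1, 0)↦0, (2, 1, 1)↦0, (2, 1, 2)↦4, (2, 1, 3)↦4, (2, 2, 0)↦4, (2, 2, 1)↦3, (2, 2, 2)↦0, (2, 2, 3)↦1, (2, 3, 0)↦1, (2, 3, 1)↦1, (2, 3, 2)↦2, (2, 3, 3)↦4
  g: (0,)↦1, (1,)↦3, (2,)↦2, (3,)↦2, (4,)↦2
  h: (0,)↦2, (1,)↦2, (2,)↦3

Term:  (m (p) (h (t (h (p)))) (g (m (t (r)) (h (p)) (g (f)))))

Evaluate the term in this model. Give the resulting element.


  p = 0
  p = 0
  (h (p)) = h(0,) = 2
  (t (h (p))) = t(2,) = 0
  (h (t (h (p)))) = h(0,) = 2
  r = 1
  (t (r)) = t(1,) = 0
  p = 0
  (h (p)) = h(0,) = 2
  f = 0
  (g (f)) = g(0,) = 1
  (m (t (r)) (h (p)) (g (f))) = m(0, 2, 1) = 2
  (g (m (t (r)) (h (p)) (g (f)))) = g(2,) = 2
  (m (p) (h (t (h (p)))) (g (m (t (r)) (h (p)) (g (f))))) = m(0, 2, 2) = 0

value = 0


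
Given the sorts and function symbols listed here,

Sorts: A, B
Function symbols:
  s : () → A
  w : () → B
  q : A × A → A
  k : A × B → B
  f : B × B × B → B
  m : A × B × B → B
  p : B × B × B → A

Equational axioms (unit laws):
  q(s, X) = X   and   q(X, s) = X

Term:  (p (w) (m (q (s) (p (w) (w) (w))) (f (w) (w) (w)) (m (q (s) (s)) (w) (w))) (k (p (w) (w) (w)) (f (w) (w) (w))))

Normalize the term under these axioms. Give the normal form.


normal form = (p (w) (m (p (w) (w) (w)) (f (w) (w) (w)) (m (s) (w) (w))) (k (p (w) (w) (w)) (f (w) (w) (w))))

1. (p (w) (m (q (s) (p (w) (w) (w))) (f (w) (w) (w)) (m (q (s) (s)) (w) (w))) (k (p (w) (w) (w)) (f (w) (w) (w))))  →  (p (w) (m (p (w) (w) (w)) (f (w) (w) (w)) (m (q (s) (s)) (w) (w))) (k (p (w) (w) (w)) (f (w) (w) (w))))
2. (p (w) (m (p (w) (w) (w)) (f (w) (w) (w)) (m (q (s) (s)) (w) (w))) (k (p (w) (w) (w)) (f (w) (w) (w))))  →  (p (w) (m (p (w) (w) (w)) (f (w) (w) (w)) (m (s) (w) (w))) (k (p (w) (w) (w)) (f (w) (w) (w))))


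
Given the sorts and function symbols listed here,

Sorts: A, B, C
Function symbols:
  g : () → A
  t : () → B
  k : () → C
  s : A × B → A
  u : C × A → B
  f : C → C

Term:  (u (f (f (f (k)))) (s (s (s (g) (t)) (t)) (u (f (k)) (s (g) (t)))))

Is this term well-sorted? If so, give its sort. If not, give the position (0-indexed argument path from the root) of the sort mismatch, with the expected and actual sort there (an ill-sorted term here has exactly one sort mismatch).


        (k) : C
      (f (k)) : C
    (f (f (k))) : C
  (f (f (f (k)))) : C
        (g) : A
        (t) : B
      (s (g) (t)) : A
      (t) : B
    (s (s (g) (t)) (t)) : A
        (k) : C
      (f (k)) : C
        (g) : A
        (t) : B
      (s (g) (t)) : A
    (u (f (k)) (s (g) (t))) : B
  (s (s (s (g) (t)) (t)) (u (f (k)) (s (g) (t)))) : A
(u (f (f (f (k)))) (s (s (s (g) (t)) (t)) (u (f (k)) (s (g) (t))))) : B

well-sorted; sort = B


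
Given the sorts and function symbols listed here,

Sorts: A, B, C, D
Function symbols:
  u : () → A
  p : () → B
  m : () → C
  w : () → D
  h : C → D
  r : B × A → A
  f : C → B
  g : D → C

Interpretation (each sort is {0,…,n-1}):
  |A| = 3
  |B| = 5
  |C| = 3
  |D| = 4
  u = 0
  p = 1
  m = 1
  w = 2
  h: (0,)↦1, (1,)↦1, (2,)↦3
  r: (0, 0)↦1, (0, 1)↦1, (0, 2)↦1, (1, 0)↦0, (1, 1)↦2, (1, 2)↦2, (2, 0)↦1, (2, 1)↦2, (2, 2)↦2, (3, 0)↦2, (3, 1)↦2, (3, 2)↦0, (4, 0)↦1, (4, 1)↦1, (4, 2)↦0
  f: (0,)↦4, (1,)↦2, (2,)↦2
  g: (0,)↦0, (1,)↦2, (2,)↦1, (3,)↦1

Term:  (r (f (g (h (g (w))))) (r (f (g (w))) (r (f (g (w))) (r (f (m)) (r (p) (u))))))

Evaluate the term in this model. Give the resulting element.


value = 2

  w = 2
  (g (w)) = g(2,) = 1
  (h (g (w))) = h(1,) = 1
  (g (h (g (w)))) = g(1,) = 2
  (f (g (h (g (w))))) = f(2,) = 2
  w = 2
  (g (w)) = g(2,) = 1
  (f (g (w))) = f(1,) = 2
  w = 2
  (g (w)) = g(2,) = 1
  (f (g (w))) = f(1,) = 2
  m = 1
  (f (m)) = f(1,) = 2
  p = 1
  u = 0
  (r (p) (u)) = r(1, 0) = 0
  (r (f (m)) (r (p) (u))) = r(2, 0) = 1
  (r (f (g (w))) (r (f (m)) (r (p) (u)))) = r(2, 1) = 2
  (r (f (g (w))) (r (f (g (w))) (r (f (m)) (r (p) (u))))) = r(2, 2) = 2
  (r (f (g (h (g (w))))) (r (f (g (w))) (r (f (g (w))) (r (f (m)) (r (p) (u)))))) = r(2, 2) = 2


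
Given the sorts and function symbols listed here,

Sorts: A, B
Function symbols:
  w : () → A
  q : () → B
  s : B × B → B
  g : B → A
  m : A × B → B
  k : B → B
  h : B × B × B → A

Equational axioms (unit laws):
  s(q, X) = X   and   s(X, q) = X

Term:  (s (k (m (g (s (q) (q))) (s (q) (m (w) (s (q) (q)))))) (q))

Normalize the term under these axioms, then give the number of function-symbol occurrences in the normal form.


1. (s (k (m (g (s (q) (q))) (s (q) (m (w) (s (q) (q)))))) (q))  →  (k (m (g (s (q) (q))) (s (q) (m (w) (s (q) (q))))))
2. (k (m (g (s (q) (q))) (s (q) (m (w) (s (q) (q))))))  →  (k (m (g (q)) (s (q) (m (w) (s (q) (q))))))
3. (k (m (g (q)) (s (q) (m (w) (s (q) (q))))))  →  (k (m (g (q)) (m (w) (s (q) (q)))))
4. (k (m (g (q)) (m (w) (s (q) (q)))))  →  (k (m (g (q)) (m (w) (q))))
normal form: (k (m (g (q)) (m (w) (q))))

size = 7


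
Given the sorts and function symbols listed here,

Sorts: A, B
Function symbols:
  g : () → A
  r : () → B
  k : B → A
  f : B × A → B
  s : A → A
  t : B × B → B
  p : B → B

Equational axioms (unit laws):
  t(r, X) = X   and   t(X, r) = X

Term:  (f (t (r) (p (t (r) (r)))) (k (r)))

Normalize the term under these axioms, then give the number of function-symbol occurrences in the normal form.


size = 5

1. (f (t (r) (p (t (r) (r)))) (k (r)))  →  (f (p (t (r) (r))) (k (r)))
2. (f (p (t (r) (r))) (k (r)))  →  (f (p (r)) (k (r)))
normal form: (f (p (r)) (k (r)))


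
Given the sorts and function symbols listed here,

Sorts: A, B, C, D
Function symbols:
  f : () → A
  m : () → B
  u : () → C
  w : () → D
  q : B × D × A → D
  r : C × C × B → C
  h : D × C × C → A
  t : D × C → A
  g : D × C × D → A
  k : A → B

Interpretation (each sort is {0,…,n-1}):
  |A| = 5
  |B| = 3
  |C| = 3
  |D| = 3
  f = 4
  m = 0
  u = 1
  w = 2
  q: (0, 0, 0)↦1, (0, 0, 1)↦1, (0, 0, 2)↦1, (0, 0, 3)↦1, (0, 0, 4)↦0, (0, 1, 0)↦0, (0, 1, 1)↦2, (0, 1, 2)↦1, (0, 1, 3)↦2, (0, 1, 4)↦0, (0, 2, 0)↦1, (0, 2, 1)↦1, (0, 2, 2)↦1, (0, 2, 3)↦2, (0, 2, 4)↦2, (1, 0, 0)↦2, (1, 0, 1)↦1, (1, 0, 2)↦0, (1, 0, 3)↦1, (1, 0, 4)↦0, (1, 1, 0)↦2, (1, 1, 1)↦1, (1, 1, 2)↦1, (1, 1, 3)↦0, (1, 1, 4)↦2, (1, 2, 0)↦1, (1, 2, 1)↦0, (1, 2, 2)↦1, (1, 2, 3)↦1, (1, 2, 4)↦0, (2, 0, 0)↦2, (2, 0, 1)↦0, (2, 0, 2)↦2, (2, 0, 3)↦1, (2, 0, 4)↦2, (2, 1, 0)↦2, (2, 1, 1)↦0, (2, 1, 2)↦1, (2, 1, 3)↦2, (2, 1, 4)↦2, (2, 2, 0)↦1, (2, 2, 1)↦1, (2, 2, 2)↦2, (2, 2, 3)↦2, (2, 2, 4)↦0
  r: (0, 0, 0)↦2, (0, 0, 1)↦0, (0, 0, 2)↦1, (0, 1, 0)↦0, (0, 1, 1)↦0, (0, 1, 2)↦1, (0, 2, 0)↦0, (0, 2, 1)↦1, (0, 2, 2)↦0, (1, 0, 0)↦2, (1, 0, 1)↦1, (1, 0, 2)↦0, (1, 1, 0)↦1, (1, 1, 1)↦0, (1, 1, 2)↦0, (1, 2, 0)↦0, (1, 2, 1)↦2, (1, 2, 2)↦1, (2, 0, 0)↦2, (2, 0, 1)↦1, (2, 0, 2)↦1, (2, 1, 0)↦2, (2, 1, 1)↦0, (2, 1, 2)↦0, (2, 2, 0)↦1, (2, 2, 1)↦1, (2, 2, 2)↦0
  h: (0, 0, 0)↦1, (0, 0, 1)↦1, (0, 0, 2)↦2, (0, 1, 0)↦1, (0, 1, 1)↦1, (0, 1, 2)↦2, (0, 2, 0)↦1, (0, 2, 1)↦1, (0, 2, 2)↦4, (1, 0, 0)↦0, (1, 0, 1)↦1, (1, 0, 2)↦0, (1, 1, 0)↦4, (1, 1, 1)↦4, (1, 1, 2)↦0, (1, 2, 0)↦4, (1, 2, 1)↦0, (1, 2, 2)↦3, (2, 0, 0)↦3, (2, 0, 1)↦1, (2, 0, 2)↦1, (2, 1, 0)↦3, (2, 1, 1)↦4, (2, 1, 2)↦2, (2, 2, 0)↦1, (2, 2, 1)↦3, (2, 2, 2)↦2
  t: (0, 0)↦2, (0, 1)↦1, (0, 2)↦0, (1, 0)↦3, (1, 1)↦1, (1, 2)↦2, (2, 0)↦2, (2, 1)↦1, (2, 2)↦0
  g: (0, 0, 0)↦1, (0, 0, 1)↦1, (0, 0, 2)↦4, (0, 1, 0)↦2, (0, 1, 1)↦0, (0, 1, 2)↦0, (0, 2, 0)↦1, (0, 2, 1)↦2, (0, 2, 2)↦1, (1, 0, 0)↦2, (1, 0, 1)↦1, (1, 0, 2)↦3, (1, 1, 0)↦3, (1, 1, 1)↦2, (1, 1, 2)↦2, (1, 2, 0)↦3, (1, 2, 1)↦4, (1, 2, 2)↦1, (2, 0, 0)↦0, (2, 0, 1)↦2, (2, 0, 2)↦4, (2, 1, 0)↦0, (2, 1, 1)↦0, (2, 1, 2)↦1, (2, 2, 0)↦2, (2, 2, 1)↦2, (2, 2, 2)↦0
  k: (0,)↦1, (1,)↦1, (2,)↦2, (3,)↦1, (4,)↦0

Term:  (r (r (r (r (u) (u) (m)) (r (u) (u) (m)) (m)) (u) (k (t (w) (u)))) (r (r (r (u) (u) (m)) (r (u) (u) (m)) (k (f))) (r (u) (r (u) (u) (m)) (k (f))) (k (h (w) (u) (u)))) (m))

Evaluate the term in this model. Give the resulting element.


  u = 1
  u = 1
  m = 0
  (r (u) (u) (m)) = r(1, 1, 0) = 1
  u = 1
  u = 1
  m = 0
  (r (u) (u) (m)) = r(1, 1, 0) = 1
  m = 0
  (r (r (u) (u) (m)) (r (u) (u) (m)) (m)) = r(1, 1, 0) = 1
  u = 1
  w = 2
  u = 1
  (t (w) (u)) = t(2, 1) = 1
  (k (t (w) (u))) = k(1,) = 1
  (r (r (r (u) (u) (m)) (r (u) (u) (m)) (m)) (u) (k (t (w) (u)))) = r(1, 1, 1) = 0
  u = 1
  u = 1
  m = 0
  (r (u) (u) (m)) = r(1, 1, 0) = 1
  u = 1
  u = 1
  m = 0
  (r (u) (u) (m)) = r(1, 1, 0) = 1
  f = 4
  (k (f)) = k(4,) = 0
  (r (r (u) (u) (m)) (r (u) (u) (m)) (k (f))) = r(1, 1, 0) = 1
  u = 1
  u = 1
  u = 1
  m = 0
  (r (u) (u) (m)) = r(1, 1, 0) = 1
  f = 4
  (k (f)) = k(4,) = 0
  (r (u) (r (u) (u) (m)) (k (f))) = r(1, 1, 0) = 1
  w = 2
  u = 1
  u = 1
  (h (w) (u) (u)) = h(2, 1, 1) = 4
  (k (h (w) (u) (u))) = k(4,) = 0
  (r (r (r (u) (u) (m)) (r (u) (u) (m)) (k (f))) (r (u) (r (u) (u) (m)) (k (f))) (k (h (w) (u) (u)))) = r(1, 1, 0) = 1
  m = 0
  (r (r (r (r (u) (u) (m)) (r (u) (u) (m)) (m)) (u) (k (t (w) (u)))) (r (r (r (u) (u) (m)) (r (u) (u) (m)) (k (f))) (r (u) (r (u) (u) (m)) (k (f))) (k (h (w) (u) (u)))) (m)) = r(0, 1, 0) = 0

value = 0


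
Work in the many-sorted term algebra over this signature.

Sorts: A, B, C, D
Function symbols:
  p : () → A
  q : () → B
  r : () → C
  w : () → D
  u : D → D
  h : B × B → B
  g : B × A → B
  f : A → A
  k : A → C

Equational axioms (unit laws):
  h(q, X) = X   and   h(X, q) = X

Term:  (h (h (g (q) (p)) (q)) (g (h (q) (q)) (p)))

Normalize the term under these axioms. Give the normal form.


1. (h (h (g (q) (p)) (q)) (g (h (q) (q)) (p)))  →  (h (g (q) (p)) (g (h (q) (q)) (p)))
2. (h (g (q) (p)) (g (h (q) (q)) (p)))  →  (h (g (q) (p)) (g (q) (p)))

normal form = (h (g (q) (p)) (g (q) (p)))


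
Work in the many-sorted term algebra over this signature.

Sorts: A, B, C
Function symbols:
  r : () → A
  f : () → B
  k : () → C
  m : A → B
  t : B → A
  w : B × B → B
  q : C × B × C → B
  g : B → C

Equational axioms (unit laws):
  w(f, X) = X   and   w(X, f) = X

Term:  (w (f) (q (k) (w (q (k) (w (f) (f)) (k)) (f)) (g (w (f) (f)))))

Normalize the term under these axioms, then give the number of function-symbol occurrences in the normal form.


size = 8

1. (w (f) (q (k) (w (q (k) (w (f) (f)) (k)) (f)) (g (w (f) (f)))))  →  (q (k) (w (q (k) (w (f) (f)) (k)) (f)) (g (w (f) (f))))
2. (q (k) (w (q (k) (w (f) (f)) (k)) (f)) (g (w (f) (f))))  →  (q (k) (q (k) (w (f) (f)) (k)) (g (w (f) (f))))
3. (q (k) (q (k) (w (f) (f)) (k)) (g (w (f) (f))))  →  (q (k) (q (k) (f) (k)) (g (w (f) (f))))
4. (q (k) (q (k) (f) (k)) (g (w (f) (f))))  →  (q (k) (q (k) (f) (k)) (g (f)))
normal form: (q (k) (q (k) (f) (k)) (g (f)))


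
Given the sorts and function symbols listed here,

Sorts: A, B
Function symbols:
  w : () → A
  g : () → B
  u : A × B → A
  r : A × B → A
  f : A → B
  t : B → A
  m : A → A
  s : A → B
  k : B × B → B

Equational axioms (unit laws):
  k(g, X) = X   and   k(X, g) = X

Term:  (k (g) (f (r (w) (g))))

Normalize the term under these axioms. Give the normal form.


normal form = (f (r (w) (g)))

1. (k (g) (f (r (w) (g))))  →  (f (r (w) (g)))


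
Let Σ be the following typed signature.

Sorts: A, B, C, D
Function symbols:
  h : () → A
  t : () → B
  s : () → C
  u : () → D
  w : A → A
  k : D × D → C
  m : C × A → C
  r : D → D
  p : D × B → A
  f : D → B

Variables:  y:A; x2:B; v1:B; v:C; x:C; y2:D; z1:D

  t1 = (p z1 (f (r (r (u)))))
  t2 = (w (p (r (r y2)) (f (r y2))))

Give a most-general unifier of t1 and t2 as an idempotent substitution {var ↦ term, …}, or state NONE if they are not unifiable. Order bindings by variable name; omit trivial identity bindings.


NONE (not unifiable)

head clash or occurs-check failure — not unifiable


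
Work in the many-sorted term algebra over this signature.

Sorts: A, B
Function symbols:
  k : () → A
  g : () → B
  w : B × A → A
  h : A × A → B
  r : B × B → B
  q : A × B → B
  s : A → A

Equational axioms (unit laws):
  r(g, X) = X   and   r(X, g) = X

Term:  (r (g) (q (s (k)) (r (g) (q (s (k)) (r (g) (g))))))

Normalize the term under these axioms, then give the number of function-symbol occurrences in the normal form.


1. (r (g) (q (s (k)) (r (g) (q (s (k)) (r (g) (g))))))  →  (q (s (k)) (r (g) (q (s (k)) (r (g) (g)))))
2. (q (s (k)) (r (g) (q (s (k)) (r (g) (g)))))  →  (q (s (k)) (q (s (k)) (r (g) (g))))
3. (q (s (k)) (q (s (k)) (r (g) (g))))  →  (q (s (k)) (q (s (k)) (g)))
normal form: (q (s (k)) (q (s (k)) (g)))

size = 7


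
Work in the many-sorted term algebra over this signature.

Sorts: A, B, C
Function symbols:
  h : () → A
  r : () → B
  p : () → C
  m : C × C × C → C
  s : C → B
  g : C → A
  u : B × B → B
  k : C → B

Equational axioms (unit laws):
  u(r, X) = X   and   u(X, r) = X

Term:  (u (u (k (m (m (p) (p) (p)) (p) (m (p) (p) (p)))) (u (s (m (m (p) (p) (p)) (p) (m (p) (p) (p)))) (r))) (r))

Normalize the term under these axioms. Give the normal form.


normal form = (u (k (m (m (p) (p) (p)) (p) (m (p) (p) (p)))) (s (m (m (p) (p) (p)) (p) (m (p) (p) (p)))))

1. (u (u (k (m (m (p) (p) (p)) (p) (m (p) (p) (p)))) (u (s (m (m (p) (p) (p)) (p) (m (p) (p) (p)))) (r))) (r))  →  (u (k (m (m (p) (p) (p)) (p) (m (p) (p) (p)))) (u (s (m (m (p) (p) (p)) (p) (m (p) (p) (p)))) (r)))
2. (u (k (m (m (p) (p) (p)) (p) (m (p) (p) (p)))) (u (s (m (m (p) (p) (p)) (p) (m (p) (p) (p)))) (r)))  →  (u (k (m (m (p) (p) (p)) (p) (m (p) (p) (p)))) (s (m (m (p) (p) (p)) (p) (m (p) (p) (p)))))


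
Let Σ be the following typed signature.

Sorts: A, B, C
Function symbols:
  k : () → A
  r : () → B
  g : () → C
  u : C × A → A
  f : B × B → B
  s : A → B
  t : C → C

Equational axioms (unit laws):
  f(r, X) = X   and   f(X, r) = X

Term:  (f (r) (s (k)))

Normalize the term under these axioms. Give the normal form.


1. (f (r) (s (k)))  →  (s (k))

normal form = (s (k))


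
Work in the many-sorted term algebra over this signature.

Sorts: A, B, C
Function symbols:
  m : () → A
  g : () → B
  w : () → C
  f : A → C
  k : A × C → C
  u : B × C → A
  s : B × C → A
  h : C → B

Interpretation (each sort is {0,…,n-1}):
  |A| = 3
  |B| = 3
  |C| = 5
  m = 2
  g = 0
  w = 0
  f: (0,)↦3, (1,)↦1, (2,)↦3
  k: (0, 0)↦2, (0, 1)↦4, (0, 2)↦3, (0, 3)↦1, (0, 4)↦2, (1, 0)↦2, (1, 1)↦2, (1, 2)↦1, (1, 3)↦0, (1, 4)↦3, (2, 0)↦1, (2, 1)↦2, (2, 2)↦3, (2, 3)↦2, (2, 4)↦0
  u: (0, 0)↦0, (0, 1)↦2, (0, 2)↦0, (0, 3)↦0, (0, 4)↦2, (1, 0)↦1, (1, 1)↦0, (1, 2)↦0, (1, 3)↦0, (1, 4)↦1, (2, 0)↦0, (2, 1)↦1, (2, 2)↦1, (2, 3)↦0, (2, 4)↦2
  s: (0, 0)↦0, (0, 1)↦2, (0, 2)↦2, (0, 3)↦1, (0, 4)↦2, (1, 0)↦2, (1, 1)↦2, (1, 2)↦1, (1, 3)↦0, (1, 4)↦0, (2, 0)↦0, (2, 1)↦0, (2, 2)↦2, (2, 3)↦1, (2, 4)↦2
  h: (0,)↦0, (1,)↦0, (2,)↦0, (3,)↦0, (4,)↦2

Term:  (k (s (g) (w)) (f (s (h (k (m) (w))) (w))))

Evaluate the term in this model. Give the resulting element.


value = 1

  g = 0
  w = 0
  (s (g) (w)) = s(0, 0) = 0
  m = 2
  w = 0
  (k (m) (w)) = k(2, 0) = 1
  (h (k (m) (w))) = h(1,) = 0
  w = 0
  (s (h (k (m) (w))) (w)) = s(0, 0) = 0
  (f (s (h (k (m) (w))) (w))) = f(0,) = 3
  (k (s (g) (w)) (f (s (h (k (m) (w))) (w)))) = k(0, 3) = 1


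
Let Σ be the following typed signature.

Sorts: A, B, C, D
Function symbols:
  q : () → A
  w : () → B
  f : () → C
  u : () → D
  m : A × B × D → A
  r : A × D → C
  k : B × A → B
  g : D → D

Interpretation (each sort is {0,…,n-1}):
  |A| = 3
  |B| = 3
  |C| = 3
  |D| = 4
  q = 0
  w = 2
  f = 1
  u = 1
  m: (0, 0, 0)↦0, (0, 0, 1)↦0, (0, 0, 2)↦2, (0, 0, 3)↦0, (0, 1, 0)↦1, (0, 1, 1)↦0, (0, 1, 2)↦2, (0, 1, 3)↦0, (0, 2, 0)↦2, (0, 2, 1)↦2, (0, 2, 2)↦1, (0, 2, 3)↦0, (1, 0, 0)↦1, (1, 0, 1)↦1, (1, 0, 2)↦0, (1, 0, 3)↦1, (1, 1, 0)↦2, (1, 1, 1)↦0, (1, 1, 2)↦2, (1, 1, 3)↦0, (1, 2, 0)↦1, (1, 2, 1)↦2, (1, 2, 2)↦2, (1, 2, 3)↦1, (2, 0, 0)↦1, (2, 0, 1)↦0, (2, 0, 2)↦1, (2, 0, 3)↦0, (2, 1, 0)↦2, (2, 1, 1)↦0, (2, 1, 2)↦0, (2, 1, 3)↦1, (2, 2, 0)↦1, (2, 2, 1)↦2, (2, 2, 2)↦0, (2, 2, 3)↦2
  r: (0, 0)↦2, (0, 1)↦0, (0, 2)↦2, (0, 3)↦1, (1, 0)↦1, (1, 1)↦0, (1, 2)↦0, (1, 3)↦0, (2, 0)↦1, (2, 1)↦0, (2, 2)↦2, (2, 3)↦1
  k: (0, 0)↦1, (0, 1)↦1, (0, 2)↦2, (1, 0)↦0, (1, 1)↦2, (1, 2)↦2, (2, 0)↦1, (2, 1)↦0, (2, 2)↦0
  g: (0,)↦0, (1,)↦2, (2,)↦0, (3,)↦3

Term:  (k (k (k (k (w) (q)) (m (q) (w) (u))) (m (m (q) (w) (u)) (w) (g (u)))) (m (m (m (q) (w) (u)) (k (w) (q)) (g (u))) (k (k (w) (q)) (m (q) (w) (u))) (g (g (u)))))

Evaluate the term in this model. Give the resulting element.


value = 2

  w = 2
  q = 0
  (k (w) (q)) = k(2, 0) = 1
  q = 0
  w = 2
  u = 1
  (m (q) (w) (u)) = m(0, 2, 1) = 2
  (k (k (w) (q)) (m (q) (w) (u))) = k(1, 2) = 2
  q = 0
  w = 2
  u = 1
  (m (q) (w) (u)) = m(0, 2, 1) = 2
  w = 2
  u = 1
  (g (u)) = g(1,) = 2
  (m (m (q) (w) (u)) (w) (g (u))) = m(2, 2, 2) = 0
  (k (k (k (w) (q)) (m (q) (w) (u))) (m (m (q) (w) (u)) (w) (g (u)))) = k(2, 0) = 1
  q = 0
  w = 2
  u = 1
  (m (q) (w) (u)) = m(0, 2, 1) = 2
  w = 2
  q = 0
  (k (w) (q)) = k(2, 0) = 1
  u = 1
  (g (u)) = g(1,) = 2
  (m (m (q) (w) (u)) (k (w) (q)) (g (u))) = m(2, 1, 2) = 0
  w = 2
  q = 0
  (k (w) (q)) = k(2, 0) = 1
  q = 0
  w = 2
  u = 1
  (m (q) (w) (u)) = m(0, 2, 1) = 2
  (k (k (w) (q)) (m (q) (w) (u))) = k(1, 2) = 2
  u = 1
  (g (u)) = g(1,) = 2
  (g (g (u))) = g(2,) = 0
  (m (m (m (q) (w) (u)) (k (w) (q)) (g (u))) (k (k (w) (q)) (m (q) (w) (u))) (g (g (u)))) = m(0, 2, 0) = 2
  (k (k (k (k (w) (q)) (m (q) (w) (u))) (m (m (q) (w) (u)) (w) (g (u)))) (m (m (m (q) (w) (u)) (k (w) (q)) (g (u))) (k (k (w) (q)) (m (q) (w) (u))) (g (g (u))))) = k(1, 2) = 2


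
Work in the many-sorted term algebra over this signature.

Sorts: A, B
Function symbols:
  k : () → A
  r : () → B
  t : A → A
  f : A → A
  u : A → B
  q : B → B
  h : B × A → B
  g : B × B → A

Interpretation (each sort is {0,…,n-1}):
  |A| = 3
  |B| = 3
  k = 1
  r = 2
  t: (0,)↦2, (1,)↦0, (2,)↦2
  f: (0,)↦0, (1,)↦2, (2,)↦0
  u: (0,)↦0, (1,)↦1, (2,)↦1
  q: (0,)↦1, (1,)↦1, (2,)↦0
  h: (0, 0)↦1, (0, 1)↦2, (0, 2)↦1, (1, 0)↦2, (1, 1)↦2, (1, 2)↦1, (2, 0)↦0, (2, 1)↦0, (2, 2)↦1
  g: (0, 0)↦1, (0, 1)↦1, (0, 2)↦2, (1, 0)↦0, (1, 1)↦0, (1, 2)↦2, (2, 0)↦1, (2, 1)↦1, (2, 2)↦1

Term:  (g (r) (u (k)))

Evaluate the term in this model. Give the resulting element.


  r = 2
  k = 1
  (u (k)) = u(1,) = 1
  (g (r) (u (k))) = g(2, 1) = 1

value = 1


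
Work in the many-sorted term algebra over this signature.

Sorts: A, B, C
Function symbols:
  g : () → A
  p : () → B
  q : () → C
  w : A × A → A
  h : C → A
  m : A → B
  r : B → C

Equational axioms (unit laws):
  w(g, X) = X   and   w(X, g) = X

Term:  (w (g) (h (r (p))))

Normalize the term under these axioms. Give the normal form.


normal form = (h (r (p)))

1. (w (g) (h (r (p))))  →  (h (r (p)))


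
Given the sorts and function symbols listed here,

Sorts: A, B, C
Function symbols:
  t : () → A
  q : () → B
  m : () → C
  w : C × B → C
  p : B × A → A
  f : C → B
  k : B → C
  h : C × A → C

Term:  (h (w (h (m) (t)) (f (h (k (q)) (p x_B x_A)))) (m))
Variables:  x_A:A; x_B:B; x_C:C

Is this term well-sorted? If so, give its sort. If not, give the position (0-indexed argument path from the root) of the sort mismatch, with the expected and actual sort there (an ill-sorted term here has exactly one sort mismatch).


ill-sorted at position [1]: expected A, got C

      (m) : C
      (t) : A
    (h (m) (t)) : C
          (q) : B
        (k (q)) : C
          x_B : B
          x_A : A
        (p x_B x_A) : A
      (h (k (q)) (p x_B x_A)) : C
    (f (h (k (q)) (p x_B x_A))) : B
  (w (h (m) (t)) (f (h (k (q)) (p x_B x_A)))) : C
  (m) : C
(h (w (h (m) (t)) (f (h (k (q)) (p x_B x_A)))) (m)) : ✗ arg 1 at [1] has sort C, expected A


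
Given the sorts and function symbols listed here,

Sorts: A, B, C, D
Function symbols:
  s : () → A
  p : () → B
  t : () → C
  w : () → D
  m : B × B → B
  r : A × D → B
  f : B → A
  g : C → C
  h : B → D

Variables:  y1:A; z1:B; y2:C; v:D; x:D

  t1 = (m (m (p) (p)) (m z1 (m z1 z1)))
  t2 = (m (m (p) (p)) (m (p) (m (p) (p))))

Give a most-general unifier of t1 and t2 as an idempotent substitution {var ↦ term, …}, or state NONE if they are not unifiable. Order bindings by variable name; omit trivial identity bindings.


{z1 ↦ (p)}


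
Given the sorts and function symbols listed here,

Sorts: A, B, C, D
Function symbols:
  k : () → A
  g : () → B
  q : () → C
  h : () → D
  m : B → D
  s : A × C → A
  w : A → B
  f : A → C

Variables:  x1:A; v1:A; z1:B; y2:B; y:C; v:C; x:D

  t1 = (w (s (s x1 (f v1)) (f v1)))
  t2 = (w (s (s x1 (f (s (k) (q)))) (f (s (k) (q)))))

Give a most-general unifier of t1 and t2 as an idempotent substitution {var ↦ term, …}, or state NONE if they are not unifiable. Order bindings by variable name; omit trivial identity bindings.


{v1 ↦ (s (k) (q))}


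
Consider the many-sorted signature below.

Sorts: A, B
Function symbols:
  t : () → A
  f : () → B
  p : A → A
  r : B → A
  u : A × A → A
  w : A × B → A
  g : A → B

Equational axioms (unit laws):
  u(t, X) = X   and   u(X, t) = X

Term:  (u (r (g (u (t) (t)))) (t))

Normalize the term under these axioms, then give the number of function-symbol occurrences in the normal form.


size = 3

1. (u (r (g (u (t) (t)))) (t))  →  (r (g (u (t) (t))))
2. (r (g (u (t) (t))))  →  (r (g (t)))
normal form: (r (g (t)))


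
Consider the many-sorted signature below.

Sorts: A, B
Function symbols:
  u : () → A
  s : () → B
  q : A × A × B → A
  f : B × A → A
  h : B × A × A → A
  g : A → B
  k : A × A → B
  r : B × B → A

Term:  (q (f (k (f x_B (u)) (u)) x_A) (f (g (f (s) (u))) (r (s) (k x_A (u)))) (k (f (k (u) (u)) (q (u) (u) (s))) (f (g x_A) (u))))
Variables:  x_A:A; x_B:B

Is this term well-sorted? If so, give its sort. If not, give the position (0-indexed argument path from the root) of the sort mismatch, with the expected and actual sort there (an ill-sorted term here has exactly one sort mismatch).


well-sorted; sort = A

        x_B : B
        (u) : A
      (f x_B (u)) : A
      (u) : A
    (k (f x_B (u)) (u)) : B
    x_A : A
  (f (k (f x_B (u)) (u)) x_A) : A
        (s) : B
        (u) : A
      (f (s) (u)) : A
    (g (f (s) (u))) : B
      (s) : B
        x_A : A
        (u) : A
      (k x_A (u)) : B
    (r (s) (k x_A (u))) : A
  (f (g (f (s) (u))) (r (s) (k x_A (u)))) : A
        (u) : A
        (u) : A
      (k (u) (u)) : B
        (u) : A
        (u) : A
        (s) : B
      (q (u) (u) (s)) : A
    (f (k (u) (u)) (q (u) (u) (s))) : A
        x_A : A
      (g x_A) : B
      (u) : A
    (f (g x_A) (u)) : A
  (k (f (k (u) (u)) (q (u) (u) (s))) (f (g x_A) (u))) : B
(q (f (k (f x_B (u)) (u)) x_A) (f (g (f (s) (u))) (r (s) (k x_A (u)))) (k (f (k (u) (u)) (q (u) (u) (s))) (f (g x_A) (u)))) : A


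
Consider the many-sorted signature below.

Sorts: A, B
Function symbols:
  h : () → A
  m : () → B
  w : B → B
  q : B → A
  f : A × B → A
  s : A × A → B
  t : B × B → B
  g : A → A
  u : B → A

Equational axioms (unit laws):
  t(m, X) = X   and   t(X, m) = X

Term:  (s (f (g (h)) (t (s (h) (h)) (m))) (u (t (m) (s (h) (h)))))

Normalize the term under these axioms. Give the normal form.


1. (s (f (g (h)) (t (s (h) (h)) (m))) (u (t (m) (s (h) (h)))))  →  (s (f (g (h)) (s (h) (h))) (u (t (m) (s (h) (h)))))
2. (s (f (g (h)) (s (h) (h))) (u (t (m) (s (h) (h)))))  →  (s (f (g (h)) (s (h) (h))) (u (s (h) (h))))

normal form = (s (f (g (h)) (s (h) (h))) (u (s (h) (h))))


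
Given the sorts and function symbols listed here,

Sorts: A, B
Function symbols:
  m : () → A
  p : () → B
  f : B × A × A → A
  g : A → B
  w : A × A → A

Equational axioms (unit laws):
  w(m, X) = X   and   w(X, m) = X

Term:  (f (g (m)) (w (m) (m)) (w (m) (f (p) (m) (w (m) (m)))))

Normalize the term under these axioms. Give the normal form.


1. (f (g (m)) (w (m) (m)) (w (m) (f (p) (m) (w (m) (m)))))  →  (f (g (m)) (m) (w (m) (f (p) (m) (w (m) (m)))))
2. (f (g (m)) (m) (w (m) (f (p) (m) (w (m) (m)))))  →  (f (g (m)) (m) (f (p) (m) (w (m) (m))))
3. (f (g (m)) (m) (f (p) (m) (w (m) (m))))  →  (f (g (m)) (m) (f (p) (m) (m)))

normal form = (f (g (m)) (m) (f (p) (m) (m)))


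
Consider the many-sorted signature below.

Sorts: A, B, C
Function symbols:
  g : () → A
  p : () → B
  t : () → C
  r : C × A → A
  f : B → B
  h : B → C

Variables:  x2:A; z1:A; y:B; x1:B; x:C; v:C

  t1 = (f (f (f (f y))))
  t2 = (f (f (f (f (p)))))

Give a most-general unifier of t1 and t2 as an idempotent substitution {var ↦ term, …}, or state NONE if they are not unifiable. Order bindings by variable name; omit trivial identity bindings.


{y ↦ (p)}


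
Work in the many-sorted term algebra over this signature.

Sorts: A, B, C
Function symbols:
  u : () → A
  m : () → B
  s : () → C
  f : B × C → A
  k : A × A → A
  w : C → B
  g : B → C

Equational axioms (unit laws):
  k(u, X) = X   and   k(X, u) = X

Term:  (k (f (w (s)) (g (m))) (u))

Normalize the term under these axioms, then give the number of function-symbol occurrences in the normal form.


size = 5

1. (k (f (w (s)) (g (m))) (u))  →  (f (w (s)) (g (m)))
normal form: (f (w (s)) (g (m)))


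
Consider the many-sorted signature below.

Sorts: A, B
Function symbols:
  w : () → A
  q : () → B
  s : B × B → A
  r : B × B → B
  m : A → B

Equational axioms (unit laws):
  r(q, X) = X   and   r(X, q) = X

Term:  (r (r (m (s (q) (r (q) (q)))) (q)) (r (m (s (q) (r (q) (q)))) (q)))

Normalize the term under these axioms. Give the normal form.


normal form = (r (m (s (q) (q))) (m (s (q) (q))))

1. (r (r (m (s (q) (r (q) (q)))) (q)) (r (m (s (q) (r (q) (q)))) (q)))  →  (r (m (s (q) (r (q) (q)))) (r (m (s (q) (r (q) (q)))) (q)))
2. (r (m (s (q) (r (q) (q)))) (r (m (s (q) (r (q) (q)))) (q)))  →  (r (m (s (q) (q))) (r (m (s (q) (r (q) (q)))) (q)))
3. (r (m (s (q) (q))) (r (m (s (q) (r (q) (q)))) (q)))  →  (r (m (s (q) (q))) (m (s (q) (r (q) (q)))))
4. (r (m (s (q) (q))) (m (s (q) (r (q) (q)))))  →  (r (m (s (q) (q))) (m (s (q) (q))))


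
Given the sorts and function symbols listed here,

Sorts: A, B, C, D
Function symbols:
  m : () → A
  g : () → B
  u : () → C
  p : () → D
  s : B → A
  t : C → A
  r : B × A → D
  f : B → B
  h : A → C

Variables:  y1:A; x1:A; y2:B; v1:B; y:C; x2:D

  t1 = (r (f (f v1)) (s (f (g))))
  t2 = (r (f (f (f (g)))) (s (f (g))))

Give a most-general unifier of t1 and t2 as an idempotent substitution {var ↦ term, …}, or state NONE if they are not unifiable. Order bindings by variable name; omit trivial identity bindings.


{v1 ↦ (f (g))}


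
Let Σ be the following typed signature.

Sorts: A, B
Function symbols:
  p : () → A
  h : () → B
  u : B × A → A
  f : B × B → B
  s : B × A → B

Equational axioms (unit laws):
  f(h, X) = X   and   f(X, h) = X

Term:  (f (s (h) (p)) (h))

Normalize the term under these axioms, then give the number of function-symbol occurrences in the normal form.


size = 3

1. (f (s (h) (p)) (h))  →  (s (h) (p))
normal form: (s (h) (p))


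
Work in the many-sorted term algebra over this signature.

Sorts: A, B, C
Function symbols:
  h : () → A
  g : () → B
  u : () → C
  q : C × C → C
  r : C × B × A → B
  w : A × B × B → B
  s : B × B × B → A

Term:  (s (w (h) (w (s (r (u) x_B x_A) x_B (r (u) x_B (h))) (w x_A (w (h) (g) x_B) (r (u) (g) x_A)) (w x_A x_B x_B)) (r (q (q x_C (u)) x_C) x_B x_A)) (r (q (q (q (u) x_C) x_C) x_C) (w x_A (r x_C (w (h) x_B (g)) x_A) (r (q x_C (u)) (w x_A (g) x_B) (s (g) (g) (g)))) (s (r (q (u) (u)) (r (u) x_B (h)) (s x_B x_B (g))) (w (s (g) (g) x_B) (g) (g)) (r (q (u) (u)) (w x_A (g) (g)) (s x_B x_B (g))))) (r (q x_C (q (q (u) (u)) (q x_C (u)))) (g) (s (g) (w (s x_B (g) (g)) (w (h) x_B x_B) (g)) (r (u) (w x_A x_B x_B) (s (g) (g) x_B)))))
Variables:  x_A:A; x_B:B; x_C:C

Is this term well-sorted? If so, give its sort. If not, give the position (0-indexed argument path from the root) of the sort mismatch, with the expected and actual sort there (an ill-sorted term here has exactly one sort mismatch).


well-sorted; sort = A

    (h) : A
          (u) : C
          x_B : B
          x_A : A
        (r (u) x_B x_A) : B
        x_B : B
          (u) : C
          x_B : B
          (h) : A
        (r (u) x_B (h)) : B
      (s (r (u) x_B x_A) x_B (r (u) x_B (h))) : A
        x_A : A
          (h) : A
          (g) : B
          x_B : B
        (w (h) (g) x_B) : B
          (u) : C
          (g) : B
          x_A : A
        (r (u) (g) x_A) : B
      (w x_A (w (h) (g) x_B) (r (u) (g) x_A)) : B
        x_A : A
        x_B : B
        x_B : B
      (w x_A x_B x_B) : B
    (w (s (r (u) x_B x_A) x_B (r (u) x_B (h))) (w x_A (w (h) (g) x_B) (r (u) (g) x_A)) (w x_A x_B x_B)) : B
          x_C : C
          (u) : C
        (q x_C (u)) : C
        x_C : C
      (q (q x_C (u)) x_C) : C
      x_B : B
      x_A : A
    (r (q (q x_C (u)) x_C) x_B x_A) : B
  (w (h) (w (s (r (u) x_B x_A) x_B (r (u) x_B (h))) (w x_A (w (h) (g) x_B) (r (u) (g) x_A)) (w x_A x_B x_B)) (r (q (q x_C (u)) x_C) x_B x_A)) : B
          (u) : C
          x_C : C
        (q (u) x_C) : C
        x_C : C
      (q (q (u) x_C) x_C) : C
      x_C : C
    (q (q (q (u) x_C) x_C) x_C) : C
      x_A : A
        x_C : C
          (h) : A
          x_B : B
          (g) : B
        (w (h) x_B (g)) : B
        x_A : A
      (r x_C (w (h) x_B (g)) x_A) : B
          x_C : C
          (u) : C
        (q x_C (u)) : C
          x_A : A
          (g) : B
          x_B : B
        (w x_A (g) x_B) : B
          (g) : B
          (g) : B
          (g) : B
        (s (g) (g) (g)) : A
      (r (q x_C (u)) (w x_A (g) x_B) (s (g) (g) (g))) : B
    (w x_A (r x_C (w (h) x_B (g)) x_A) (r (q x_C (u)) (w x_A (g) x_B) (s (g) (g) (g)))) : B
          (u) : C
          (u) : C
        (q (u) (u)) : C
          (u) : C
          x_B : B
          (h) : A
        (r (u) x_B (h)) : B
          x_B : B
          x_B : B
          (g) : B
        (s x_B x_B (g)) : A
      (r (q (u) (u)) (r (u) x_B (h)) (s x_B x_B (g))) : B
          (g) : B
          (g) : B
          x_B : B
        (s (g) (g) x_B) : A
        (g) : B
        (g) : B
      (w (s (g) (g) x_B) (g) (g)) : B
          (u) : C
          (u) : C
        (q (u) (u)) : C
          x_A : A
          (g) : B
          (g) : B
        (w x_A (g) (g)) : B
          x_B : B
          x_B : B
          (g) : B
        (s x_B x_B (g)) : A
      (r (q (u) (u)) (w x_A (g) (g)) (s x_B x_B (g))) : B
    (s (r (q (u) (u)) (r (u) x_B (h)) (s x_B x_B (g))) (w (s (g) (g) x_B) (g) (g)) (r (q (u) (u)) (w x_A (g) (g)) (s x_B x_B (g)))) : A
  (r (q (q (q (u) x_C) x_C) x_C) (w x_A (r x_C (w (h) x_B (g)) x_A) (r (q x_C (u)) (w x_A (g) x_B) (s (g) (g) (g)))) (s (r (q (u) (u)) (r (u) x_B (h)) (s x_B x_B (g))) (w (s (g) (g) x_B) (g) (g)) (r (q (u) (u)) (w x_A (g) (g)) (s x_B x_B (g))))) : B
      x_C : C
          (u) : C
          (u) : C
        (q (u) (u)) : C
          x_C : C
          (u) : C
        (q x_C (u)) : C
      (q (q (u) (u)) (q x_C (u))) : C
    (q x_C (q (q (u) (u)) (q x_C (u)))) : C
    (g) : B
      (g) : B
          x_B : B
          (g) : B
          (g) : B
        (s x_B (g) (g)) : A
          (h) : A
          x_B : B
          x_B : B
        (w (h) x_B x_B) : B
        (g) : B
      (w (s x_B (g) (g)) (w (h) x_B x_B) (g)) : B
        (u) : C
          x_A : A
          x_B : B
          x_B : B
        (w x_A x_B x_B) : B
          (g) : B
          (g) : B
          x_B : B
        (s (g) (g) x_B) : A
      (r (u) (w x_A x_B x_B) (s (g) (g) x_B)) : B
    (s (g) (w (s x_B (g) (g)) (w (h) x_B x_B) (g)) (r (u) (w x_A x_B x_B) (s (g) (g) x_B))) : A
  (r (q x_C (q (q (u) (u)) (q x_C (u)))) (g) (s (g) (w (s x_B (g) (g)) (w (h) x_B x_B) (g)) (r (u) (w x_A x_B x_B) (s (g) (g) x_B)))) : B
(s (w (h) (w (s (r (u) x_B x_A) x_B (r (u) x_B (h))) (w x_A (w (h) (g) x_B) (r (u) (g) x_A)) (w x_A x_B x_B)) (r (q (q x_C (u)) x_C) x_B x_A)) (r (q (q (q (u) x_C) x_C) x_C) (w x_A (r x_C (w (h) x_B (g)) x_A) (r (q x_C (u)) (w x_A (g) x_B) (s (g) (g) (g)))) (s (r (q (u) (u)) (r (u) x_B (h)) (s x_B x_B (g))) (w (s (g) (g) x_B) (g) (g)) (r (q (u) (u)) (w x_A (g) (g)) (s x_B x_B (g))))) (r (q x_C (q (q (u) (u)) (q x_C (u)))) (g) (s (g) (w (s x_B (g) (g)) (w (h) x_B x_B) (g)) (r (u) (w x_A x_B x_B) (s (g) (g) x_B))))) : A
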